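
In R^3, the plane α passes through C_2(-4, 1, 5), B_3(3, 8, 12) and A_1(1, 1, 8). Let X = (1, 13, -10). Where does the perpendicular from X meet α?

C_2B_3 = (7, 7, 7), C_2A_1 = (5, 0, 3); a normal to α is C_2B_3 × C_2A_1 = (21, 14, -35).
Using C_2: α has equation 21x + 14y - 35z = -245.
Foot = X − λn with λ = (n·X − d)/|n|² = (553 − (-245))/1862 = 3/7.
Foot = (1, 13, -10) − (3/7)·(21, 14, -35) = (-8, 7, 5).

(-8, 7, 5)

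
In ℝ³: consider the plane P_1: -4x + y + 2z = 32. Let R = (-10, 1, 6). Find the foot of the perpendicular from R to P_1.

(-6, 0, 4)

Foot = R − λn with λ = (n·R − d)/|n|² = (53 − 32)/21 = 1.
Foot = (-10, 1, 6) − 1·(-4, 1, 2) = (-6, 0, 4).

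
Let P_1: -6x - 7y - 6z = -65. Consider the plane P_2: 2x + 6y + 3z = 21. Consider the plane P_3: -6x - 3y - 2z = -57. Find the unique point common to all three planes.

(9, -1, 3)

Solving the 3×3 linear system -6x - 7y - 6z = -65, 2x + 6y + 3z = 21, -6x - 3y - 2z = -57 (e.g. by elimination or Cramer's rule, determinant = -64) gives (9, -1, 3).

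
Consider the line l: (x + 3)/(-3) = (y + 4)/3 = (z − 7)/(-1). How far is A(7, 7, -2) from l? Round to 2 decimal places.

l has direction (-3, 3, -1) through (-3, -4, 7).
Taking (-3, -4, 7) on l with direction v = (-3, 3, -1): w = A − (-3, -4, 7) = (10, 11, -9), and w × v = (16, 37, 63).
Distance = |w × v| / |v| = √5594 / √19 ≈ 17.16.

17.16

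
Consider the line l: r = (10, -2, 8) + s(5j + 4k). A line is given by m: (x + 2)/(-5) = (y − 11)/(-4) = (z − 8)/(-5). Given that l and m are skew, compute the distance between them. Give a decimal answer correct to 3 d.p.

m has direction (-5, -4, -5) through (-2, 11, 8).
Common perpendicular direction n = (0, 5, 4) × (-5, -4, -5) = (-9, -20, 25).
With w = (-2, 11, 8) − (10, -2, 8) = (-12, 13, 0), w · n = -152.
Distance = |w · n| / |n| = |-152| / √1106 ≈ 4.571.

4.571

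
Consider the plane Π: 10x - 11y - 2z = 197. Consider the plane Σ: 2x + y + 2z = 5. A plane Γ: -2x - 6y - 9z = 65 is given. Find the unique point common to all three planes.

Solving the 3×3 linear system 10x - 11y - 2z = 197, 2x + y + 2z = 5, -2x - 6y - 9z = 65 (e.g. by elimination or Cramer's rule, determinant = -104) gives (11, -7, -5).

(11, -7, -5)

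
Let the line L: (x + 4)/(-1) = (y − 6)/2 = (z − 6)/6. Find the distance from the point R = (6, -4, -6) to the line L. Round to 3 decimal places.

L has direction (-1, 2, 6) through (-4, 6, 6).
Taking (-4, 6, 6) on L with direction v = (-1, 2, 6): w = R − (-4, 6, 6) = (10, -10, -12), and w × v = (-36, -48, 10).
Distance = |w × v| / |v| = √3700 / √41 ≈ 9.500.

9.500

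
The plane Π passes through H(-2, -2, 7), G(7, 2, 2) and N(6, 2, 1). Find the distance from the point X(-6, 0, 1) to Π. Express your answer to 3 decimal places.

HG = (9, 4, -5), HN = (8, 4, -6); a normal to Π is HG × HN = (-4, 14, 4).
Using H: Π has equation -4x + 14y + 4z = 8.
n·X − d = (-4)·(-6) + (14)·(0) + (4)·(1) − 8 = 20; |n| = √228.
Distance = |20| / √228 = 20/√228 ≈ 1.325.

1.325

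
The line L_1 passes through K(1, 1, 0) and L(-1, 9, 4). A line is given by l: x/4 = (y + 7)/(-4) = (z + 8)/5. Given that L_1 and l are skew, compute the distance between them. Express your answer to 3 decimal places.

A direction vector for L_1 is L − K = (-2, 8, 4).
l has direction (4, -4, 5) through (0, -7, -8).
Common perpendicular direction n = (-2, 8, 4) × (4, -4, 5) = (56, 26, -24).
With w = (0, -7, -8) − (1, 1, 0) = (-1, -8, -8), w · n = -72.
Distance = |w · n| / |n| = |-72| / √4388 ≈ 1.087.

1.087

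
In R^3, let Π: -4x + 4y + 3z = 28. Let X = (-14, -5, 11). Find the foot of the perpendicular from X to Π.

(-10, -9, 8)

Foot = X − λn with λ = (n·X − d)/|n|² = (69 − 28)/41 = 1.
Foot = (-14, -5, 11) − 1·(-4, 4, 3) = (-10, -9, 8).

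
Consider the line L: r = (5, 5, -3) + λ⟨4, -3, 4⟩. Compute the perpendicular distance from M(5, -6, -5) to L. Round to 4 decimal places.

10.4765

Taking (5, 5, -3) on L with direction v = (4, -3, 4): w = M − (5, 5, -3) = (0, -11, -2), and w × v = (-50, -8, 44).
Distance = |w × v| / |v| = √4500 / √41 ≈ 10.4765.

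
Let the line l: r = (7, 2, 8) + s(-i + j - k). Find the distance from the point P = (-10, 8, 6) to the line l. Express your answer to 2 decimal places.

Taking (7, 2, 8) on l with direction v = (-1, 1, -1): w = P − (7, 2, 8) = (-17, 6, -2), and w × v = (-4, -15, -11).
Distance = |w × v| / |v| = √362 / √3 ≈ 10.98.

10.98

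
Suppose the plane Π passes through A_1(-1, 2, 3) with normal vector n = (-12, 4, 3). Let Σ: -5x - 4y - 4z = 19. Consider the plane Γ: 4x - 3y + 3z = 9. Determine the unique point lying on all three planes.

Π: n·r = n·A_1 gives -12x + 4y + 3z = 29.
Solving the 3×3 linear system -12x + 4y + 3z = 29, -5x - 4y - 4z = 19, 4x - 3y + 3z = 9 (e.g. by elimination or Cramer's rule, determinant = 377) gives (-3, -4, 3).

(-3, -4, 3)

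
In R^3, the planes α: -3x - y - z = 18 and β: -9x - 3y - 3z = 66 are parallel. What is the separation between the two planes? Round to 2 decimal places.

Rescale β by 1/3: -3x - y - z = 22. Then distance = |18 − 22| / √11 ≈ 1.21.

1.21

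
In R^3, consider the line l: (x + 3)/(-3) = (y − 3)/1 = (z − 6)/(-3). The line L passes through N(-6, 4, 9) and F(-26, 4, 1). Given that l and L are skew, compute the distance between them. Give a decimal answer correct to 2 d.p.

l has direction (-3, 1, -3) through (-3, 3, 6).
A direction vector for L is F − N = (-20, 0, -8).
Common perpendicular direction n = (-3, 1, -3) × (-20, 0, -8) = (-8, 36, 20).
With w = (-6, 4, 9) − (-3, 3, 6) = (-3, 1, 3), w · n = 120.
Distance = |w · n| / |n| = |120| / √1760 ≈ 2.86.

2.86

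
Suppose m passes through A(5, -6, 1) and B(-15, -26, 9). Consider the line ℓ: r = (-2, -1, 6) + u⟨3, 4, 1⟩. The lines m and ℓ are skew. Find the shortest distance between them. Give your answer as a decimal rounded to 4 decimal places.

A direction vector for m is B − A = (-20, -20, 8).
Common perpendicular direction n = (-20, -20, 8) × (3, 4, 1) = (-52, 44, -20).
With w = (-2, -1, 6) − (5, -6, 1) = (-7, 5, 5), w · n = 484.
Distance = |w · n| / |n| = |484| / √5040 ≈ 6.8176.

6.8176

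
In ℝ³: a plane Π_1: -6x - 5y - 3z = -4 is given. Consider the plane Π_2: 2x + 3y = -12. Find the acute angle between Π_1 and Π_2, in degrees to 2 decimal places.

cos θ = |n₁·n₂| / (|n₁||n₂|) = |-27| / (√70 · √13).
θ = arccos(0.89504) ≈ 26.49°.

26.49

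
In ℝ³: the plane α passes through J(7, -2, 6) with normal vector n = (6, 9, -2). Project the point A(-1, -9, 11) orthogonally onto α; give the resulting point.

(5, 0, 9)

α: n·r = n·J gives 6x + 9y - 2z = 12.
Foot = A − λn with λ = (n·A − d)/|n|² = (-109 − 12)/121 = -1.
Foot = (-1, -9, 11) − (-1)·(6, 9, -2) = (5, 0, 9).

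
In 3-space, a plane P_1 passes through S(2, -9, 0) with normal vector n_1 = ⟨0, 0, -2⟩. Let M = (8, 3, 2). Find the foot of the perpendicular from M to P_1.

(8, 3, 0)

P_1: n_1·r = n_1·S gives -2z = 0.
Foot = M − λn with λ = (n·M − d)/|n|² = (-4 − 0)/4 = -1.
Foot = (8, 3, 2) − (-1)·(0, 0, -2) = (8, 3, 0).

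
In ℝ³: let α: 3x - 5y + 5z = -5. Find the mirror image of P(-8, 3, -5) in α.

(-2, -7, 5)

λ = (n·P − d)/|n|² = (-64 − (-5))/59 = -1.
Reflection = P − 2λn = (-8, 3, -5) − (-2)·(3, -5, 5) = (-2, -7, 5).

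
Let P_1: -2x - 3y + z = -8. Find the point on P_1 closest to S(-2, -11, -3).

(4, -2, -6)

Foot = S − λn with λ = (n·S − d)/|n|² = (34 − (-8))/14 = 3.
Foot = (-2, -11, -3) − 3·(-2, -3, 1) = (4, -2, -6).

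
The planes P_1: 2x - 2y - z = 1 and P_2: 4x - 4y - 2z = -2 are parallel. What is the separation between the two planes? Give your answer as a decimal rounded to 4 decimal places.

Rescale P_2 by 1/2: 2x - 2y - z = -1. Then distance = |1 − (-1)| / √9 ≈ 0.6667.

0.6667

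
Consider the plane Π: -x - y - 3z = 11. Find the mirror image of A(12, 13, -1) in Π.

(6, 7, -19)

λ = (n·A − d)/|n|² = (-22 − 11)/11 = -3.
Reflection = A − 2λn = (12, 13, -1) − (-6)·(-1, -1, -3) = (6, 7, -19).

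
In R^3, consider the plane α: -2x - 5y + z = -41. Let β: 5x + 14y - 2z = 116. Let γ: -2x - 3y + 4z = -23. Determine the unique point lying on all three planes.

Solving the 3×3 linear system -2x - 5y + z = -41, 5x + 14y - 2z = 116, -2x - 3y + 4z = -23 (e.g. by elimination or Cramer's rule, determinant = -7) gives (-2, 9, 0).

(-2, 9, 0)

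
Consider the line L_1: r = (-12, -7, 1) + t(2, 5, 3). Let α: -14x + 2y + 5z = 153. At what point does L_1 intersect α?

(-8, 3, 7)

Substitute r = (-12, -7, 1) + t(2, 5, 3) into the plane: 159 + (-3)t = 153, so t = 2.
Intersection: (-12, -7, 1) + 2·(2, 5, 3) = (-8, 3, 7).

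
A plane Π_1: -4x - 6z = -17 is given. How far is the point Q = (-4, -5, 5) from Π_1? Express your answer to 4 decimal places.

0.4160

n·Q − d = (-4)·(-4) + (0)·(-5) + (-6)·(5) − (-17) = 3; |n| = √52.
Distance = |3| / √52 = 3/√52 ≈ 0.4160.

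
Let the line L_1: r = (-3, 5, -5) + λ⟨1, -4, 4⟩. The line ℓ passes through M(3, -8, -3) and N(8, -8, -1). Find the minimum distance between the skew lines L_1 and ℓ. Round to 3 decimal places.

8.621

A direction vector for ℓ is N − M = (5, 0, 2).
Common perpendicular direction n = (1, -4, 4) × (5, 0, 2) = (-8, 18, 20).
With w = (3, -8, -3) − (-3, 5, -5) = (6, -13, 2), w · n = -242.
Distance = |w · n| / |n| = |-242| / √788 ≈ 8.621.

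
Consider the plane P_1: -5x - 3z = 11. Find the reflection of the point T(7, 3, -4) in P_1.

λ = (n·T − d)/|n|² = (-23 − 11)/34 = -1.
Reflection = T − 2λn = (7, 3, -4) − (-2)·(-5, 0, -3) = (-3, 3, -10).

(-3, 3, -10)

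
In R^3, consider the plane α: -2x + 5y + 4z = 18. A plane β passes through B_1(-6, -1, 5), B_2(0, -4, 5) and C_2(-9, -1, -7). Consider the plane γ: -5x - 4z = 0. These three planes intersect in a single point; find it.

(-4, -2, 5)

B_1B_2 = (6, -3, 0), B_1C_2 = (-3, 0, -12); a normal to β is B_1B_2 × B_1C_2 = (36, 72, -9).
Using B_1: β has equation 36x + 72y - 9z = -333.
Solving the 3×3 linear system -2x + 5y + 4z = 18, 36x + 72y - 9z = -333, -5x - 4z = 0 (e.g. by elimination or Cramer's rule, determinant = 2961) gives (-4, -2, 5).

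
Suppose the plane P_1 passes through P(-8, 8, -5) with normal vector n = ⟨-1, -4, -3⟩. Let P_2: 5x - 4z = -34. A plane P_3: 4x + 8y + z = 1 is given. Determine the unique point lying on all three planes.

(-6, 3, 1)

P_1: n·r = n·P gives -x - 4y - 3z = -9.
Solving the 3×3 linear system -x - 4y - 3z = -9, 5x - 4z = -34, 4x + 8y + z = 1 (e.g. by elimination or Cramer's rule, determinant = -68) gives (-6, 3, 1).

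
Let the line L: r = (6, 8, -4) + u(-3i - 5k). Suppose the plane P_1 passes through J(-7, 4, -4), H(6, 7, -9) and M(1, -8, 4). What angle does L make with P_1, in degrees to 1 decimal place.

47.8

JH = (13, 3, -5), JM = (8, -12, 8); a normal to P_1 is JH × JM = (-36, -144, -180).
Using J: P_1 has equation -36x - 144y - 180z = 396.
sin θ = |n·v| / (|n||v|) = |1008| / (√54432 · √34) = 0.74096.
θ ≈ 47.8°.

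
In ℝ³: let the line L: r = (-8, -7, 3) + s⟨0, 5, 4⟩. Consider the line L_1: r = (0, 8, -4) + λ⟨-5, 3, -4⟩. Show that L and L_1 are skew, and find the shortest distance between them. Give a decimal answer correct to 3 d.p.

Common perpendicular direction n = (0, 5, 4) × (-5, 3, -4) = (-32, -20, 25).
With w = (0, 8, -4) − (-8, -7, 3) = (8, 15, -7), w · n = -731.
Since n ≠ 0 the lines are not parallel, and w · n = -731 ≠ 0 so they do not intersect; hence they are skew.
Distance = |w · n| / |n| = |-731| / √2049 ≈ 16.149.

16.149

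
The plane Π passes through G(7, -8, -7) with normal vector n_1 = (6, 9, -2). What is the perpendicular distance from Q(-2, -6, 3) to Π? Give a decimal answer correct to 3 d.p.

Π: n_1·r = n_1·G gives 6x + 9y - 2z = -16.
n·Q − d = (6)·(-2) + (9)·(-6) + (-2)·(3) − (-16) = -56; |n| = √121.
Distance = |-56| / √121 = 56/√121 ≈ 5.091.

5.091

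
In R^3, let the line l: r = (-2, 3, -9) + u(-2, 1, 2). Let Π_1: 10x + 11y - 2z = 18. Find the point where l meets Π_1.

(-4, 4, -7)

Substitute r = (-2, 3, -9) + t(-2, 1, 2) into the plane: 31 + (-13)t = 18, so t = 1.
Intersection: (-2, 3, -9) + 1·(-2, 1, 2) = (-4, 4, -7).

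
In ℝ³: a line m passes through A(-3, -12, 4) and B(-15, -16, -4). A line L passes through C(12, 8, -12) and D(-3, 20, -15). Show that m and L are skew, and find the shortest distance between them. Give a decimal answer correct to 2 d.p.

A direction vector for m is B − A = (-12, -4, -8).
A direction vector for L is D − C = (-15, 12, -3).
Common perpendicular direction n = (-12, -4, -8) × (-15, 12, -3) = (108, 84, -204).
With w = (12, 8, -12) − (-3, -12, 4) = (15, 20, -16), w · n = 6564.
Since n ≠ 0 the lines are not parallel, and w · n = 6564 ≠ 0 so they do not intersect; hence they are skew.
Distance = |w · n| / |n| = |6564| / √60336 ≈ 26.72.

26.72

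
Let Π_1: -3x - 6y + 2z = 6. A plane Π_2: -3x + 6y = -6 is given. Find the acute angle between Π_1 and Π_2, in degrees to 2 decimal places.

cos θ = |n₁·n₂| / (|n₁||n₂|) = |-27| / (√49 · √45).
θ = arccos(0.57499) ≈ 54.90°.

54.90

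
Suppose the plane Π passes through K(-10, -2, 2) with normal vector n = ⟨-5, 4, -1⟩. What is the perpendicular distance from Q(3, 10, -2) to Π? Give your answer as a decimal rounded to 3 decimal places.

2.006

Π: n·r = n·K gives -5x + 4y - z = 40.
n·Q − d = (-5)·(3) + (4)·(10) + (-1)·(-2) − 40 = -13; |n| = √42.
Distance = |-13| / √42 = 13/√42 ≈ 2.006.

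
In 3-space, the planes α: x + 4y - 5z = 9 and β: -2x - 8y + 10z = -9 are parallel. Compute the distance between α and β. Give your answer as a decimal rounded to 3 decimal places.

Rescale β by 1/(-2): x + 4y - 5z = 9/2. Then distance = |9 − (9/2)| / √42 ≈ 0.694.

0.694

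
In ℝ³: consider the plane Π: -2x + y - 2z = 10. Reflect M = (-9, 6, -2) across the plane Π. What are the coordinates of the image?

λ = (n·M − d)/|n|² = (28 − 10)/9 = 2.
Reflection = M − 2λn = (-9, 6, -2) − 4·(-2, 1, -2) = (-1, 2, 6).

(-1, 2, 6)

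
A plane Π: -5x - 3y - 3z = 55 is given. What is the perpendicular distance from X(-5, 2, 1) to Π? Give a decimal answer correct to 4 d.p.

n·X − d = (-5)·(-5) + (-3)·(2) + (-3)·(1) − 55 = -39; |n| = √43.
Distance = |-39| / √43 = 39/√43 ≈ 5.9474.

5.9474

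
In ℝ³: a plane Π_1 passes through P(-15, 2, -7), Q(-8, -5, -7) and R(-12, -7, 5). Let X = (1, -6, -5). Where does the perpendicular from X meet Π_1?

(-3, -10, -7)

PQ = (7, -7, 0), PR = (3, -9, 12); a normal to Π_1 is PQ × PR = (-84, -84, -42).
Using P: Π_1 has equation -84x - 84y - 42z = 1386.
Foot = X − λn with λ = (n·X − d)/|n|² = (630 − 1386)/15876 = -1/21.
Foot = (1, -6, -5) − (-1/21)·(-84, -84, -42) = (-3, -10, -7).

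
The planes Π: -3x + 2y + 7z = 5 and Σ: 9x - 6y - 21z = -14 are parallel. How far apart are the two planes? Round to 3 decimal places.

Rescale Σ by 1/(-3): -3x + 2y + 7z = 14/3. Then distance = |5 − (14/3)| / √62 ≈ 0.042.

0.042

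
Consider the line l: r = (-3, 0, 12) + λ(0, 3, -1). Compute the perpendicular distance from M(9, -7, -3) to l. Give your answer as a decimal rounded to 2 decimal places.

Taking (-3, 0, 12) on l with direction v = (0, 3, -1): w = M − (-3, 0, 12) = (12, -7, -15), and w × v = (52, 12, 36).
Distance = |w × v| / |v| = √4144 / √10 ≈ 20.36.

20.36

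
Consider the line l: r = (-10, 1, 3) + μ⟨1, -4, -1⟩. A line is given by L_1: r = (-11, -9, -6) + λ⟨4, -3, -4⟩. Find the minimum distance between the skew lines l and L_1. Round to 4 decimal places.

Common perpendicular direction n = (1, -4, -1) × (4, -3, -4) = (13, 0, 13).
With w = (-11, -9, -6) − (-10, 1, 3) = (-1, -10, -9), w · n = -130.
Distance = |w · n| / |n| = |-130| / √338 ≈ 7.0711.

7.0711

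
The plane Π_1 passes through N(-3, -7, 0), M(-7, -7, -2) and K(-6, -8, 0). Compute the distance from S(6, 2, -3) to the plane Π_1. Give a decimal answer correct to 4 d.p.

NM = (-4, 0, -2), NK = (-3, -1, 0); a normal to Π_1 is NM × NK = (-2, 6, 4).
Using N: Π_1 has equation -2x + 6y + 4z = -36.
n·S − d = (-2)·(6) + (6)·(2) + (4)·(-3) − (-36) = 24; |n| = √56.
Distance = |24| / √56 = 24/√56 ≈ 3.2071.

3.2071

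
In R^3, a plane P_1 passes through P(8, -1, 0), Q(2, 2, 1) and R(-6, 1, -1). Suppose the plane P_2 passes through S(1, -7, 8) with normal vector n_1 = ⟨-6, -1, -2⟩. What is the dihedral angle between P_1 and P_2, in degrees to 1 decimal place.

PQ = (-6, 3, 1), PR = (-14, 2, -1); a normal to P_1 is PQ × PR = (-5, -20, 30).
Using P: P_1 has equation -5x - 20y + 30z = -20.
P_2: n_1·r = n_1·S gives -6x - y - 2z = -15.
cos θ = |n₁·n₂| / (|n₁||n₂|) = |-10| / (√1325 · √41).
θ = arccos(0.04290) ≈ 87.5°.

87.5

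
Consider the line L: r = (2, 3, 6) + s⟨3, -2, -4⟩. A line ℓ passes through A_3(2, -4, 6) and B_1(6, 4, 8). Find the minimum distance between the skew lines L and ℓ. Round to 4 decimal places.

3.2167

A direction vector for ℓ is B_1 − A_3 = (4, 8, 2).
Common perpendicular direction n = (3, -2, -4) × (4, 8, 2) = (28, -22, 32).
With w = (2, -4, 6) − (2, 3, 6) = (0, -7, 0), w · n = 154.
Distance = |w · n| / |n| = |154| / √2292 ≈ 3.2167.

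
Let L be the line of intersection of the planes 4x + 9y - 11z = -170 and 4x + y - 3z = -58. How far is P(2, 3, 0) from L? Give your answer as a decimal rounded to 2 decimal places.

Direction of L: (4, 9, -11) × (4, 1, -3) = (-16, -32, -32).
A point on L: solving the two plane equations with x = -9 gives (-9, -10, 4).
Taking (-9, -10, 4) on L with direction v = (-16, -32, -32): w = P − (-9, -10, 4) = (11, 13, -4), and w × v = (-544, 416, -144).
Distance = |w × v| / |v| = √489728 / √2304 ≈ 14.58.

14.58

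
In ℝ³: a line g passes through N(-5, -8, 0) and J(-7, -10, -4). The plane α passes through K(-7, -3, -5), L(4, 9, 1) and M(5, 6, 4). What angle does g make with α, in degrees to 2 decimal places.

A direction vector for g is J − N = (-2, -2, -4).
KL = (11, 12, 6), KM = (12, 9, 9); a normal to α is KL × KM = (54, -27, -45).
Using K: α has equation 54x - 27y - 45z = -72.
sin θ = |n·v| / (|n||v|) = |126| / (√5670 · √24) = 0.34157.
θ ≈ 19.97°.

19.97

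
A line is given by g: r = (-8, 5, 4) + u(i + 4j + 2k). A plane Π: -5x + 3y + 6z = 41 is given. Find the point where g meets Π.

Substitute r = (-8, 5, 4) + t(1, 4, 2) into the plane: 79 + 19t = 41, so t = -2.
Intersection: (-8, 5, 4) + (-2)·(1, 4, 2) = (-10, -3, 0).

(-10, -3, 0)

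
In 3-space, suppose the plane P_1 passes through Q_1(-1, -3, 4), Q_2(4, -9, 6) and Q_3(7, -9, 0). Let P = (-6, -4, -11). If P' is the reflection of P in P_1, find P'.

(6, 8, -5)

Q_1Q_2 = (5, -6, 2), Q_1Q_3 = (8, -6, -4); a normal to P_1 is Q_1Q_2 × Q_1Q_3 = (36, 36, 18).
Using Q_1: P_1 has equation 36x + 36y + 18z = -72.
λ = (n·P − d)/|n|² = (-558 − (-72))/2916 = -1/6.
Reflection = P − 2λn = (-6, -4, -11) − (-1/3)·(36, 36, 18) = (6, 8, -5).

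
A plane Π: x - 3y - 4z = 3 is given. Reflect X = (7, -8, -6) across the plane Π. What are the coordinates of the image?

λ = (n·X − d)/|n|² = (55 − 3)/26 = 2.
Reflection = X − 2λn = (7, -8, -6) − 4·(1, -3, -4) = (3, 4, 10).

(3, 4, 10)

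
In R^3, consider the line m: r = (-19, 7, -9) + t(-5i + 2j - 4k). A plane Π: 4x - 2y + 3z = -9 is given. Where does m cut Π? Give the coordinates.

(-4, 1, 3)

Substitute r = (-19, 7, -9) + t(-5, 2, -4) into the plane: -117 + (-36)t = -9, so t = -3.
Intersection: (-19, 7, -9) + (-3)·(-5, 2, -4) = (-4, 1, 3).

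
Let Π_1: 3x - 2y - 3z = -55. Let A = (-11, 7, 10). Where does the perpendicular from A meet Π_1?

Foot = A − λn with λ = (n·A − d)/|n|² = (-77 − (-55))/22 = -1.
Foot = (-11, 7, 10) − (-1)·(3, -2, -3) = (-8, 5, 7).

(-8, 5, 7)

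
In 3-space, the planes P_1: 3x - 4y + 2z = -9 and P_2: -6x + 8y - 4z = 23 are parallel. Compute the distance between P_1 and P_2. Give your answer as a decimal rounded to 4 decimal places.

0.4642

Rescale P_2 by 1/(-2): 3x - 4y + 2z = -23/2. Then distance = |-9 − (-23/2)| / √29 ≈ 0.4642.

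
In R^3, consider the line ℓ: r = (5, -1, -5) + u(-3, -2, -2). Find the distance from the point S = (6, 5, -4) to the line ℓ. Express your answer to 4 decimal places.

Taking (5, -1, -5) on ℓ with direction v = (-3, -2, -2): w = S − (5, -1, -5) = (1, 6, 1), and w × v = (-10, -1, 16).
Distance = |w × v| / |v| = √357 / √17 ≈ 4.5826.

4.5826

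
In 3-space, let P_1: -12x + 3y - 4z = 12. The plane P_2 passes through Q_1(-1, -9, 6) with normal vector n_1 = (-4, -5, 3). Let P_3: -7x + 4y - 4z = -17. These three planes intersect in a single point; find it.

P_2: n_1·r = n_1·Q_1 gives -4x - 5y + 3z = 67.
Solving the 3×3 linear system -12x + 3y - 4z = 12, -4x - 5y + 3z = 67, -7x + 4y - 4z = -17 (e.g. by elimination or Cramer's rule, determinant = -3) gives (-5, -4, 9).

(-5, -4, 9)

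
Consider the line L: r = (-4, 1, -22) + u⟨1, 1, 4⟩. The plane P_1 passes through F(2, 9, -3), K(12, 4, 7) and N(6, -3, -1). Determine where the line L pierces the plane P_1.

(0, 5, -6)

FK = (10, -5, 10), FN = (4, -12, 2); a normal to P_1 is FK × FN = (110, 20, -100).
Using F: P_1 has equation 110x + 20y - 100z = 700.
Substitute r = (-4, 1, -22) + t(1, 1, 4) into the plane: 1780 + (-270)t = 700, so t = 4.
Intersection: (-4, 1, -22) + 4·(1, 1, 4) = (0, 5, -6).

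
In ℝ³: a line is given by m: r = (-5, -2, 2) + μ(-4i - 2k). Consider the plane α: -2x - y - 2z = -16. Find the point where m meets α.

(3, -2, 6)

Substitute r = (-5, -2, 2) + t(-4, 0, -2) into the plane: 8 + 12t = -16, so t = -2.
Intersection: (-5, -2, 2) + (-2)·(-4, 0, -2) = (3, -2, 6).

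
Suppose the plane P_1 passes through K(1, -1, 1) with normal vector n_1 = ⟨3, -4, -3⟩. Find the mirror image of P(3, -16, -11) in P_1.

(-15, 8, 7)

P_1: n_1·r = n_1·K gives 3x - 4y - 3z = 4.
λ = (n·P − d)/|n|² = (106 − 4)/34 = 3.
Reflection = P − 2λn = (3, -16, -11) − 6·(3, -4, -3) = (-15, 8, 7).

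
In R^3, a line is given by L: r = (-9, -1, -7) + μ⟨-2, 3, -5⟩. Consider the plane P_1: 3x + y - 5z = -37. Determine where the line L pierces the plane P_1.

(-5, -7, 3)

Substitute r = (-9, -1, -7) + t(-2, 3, -5) into the plane: 7 + 22t = -37, so t = -2.
Intersection: (-9, -1, -7) + (-2)·(-2, 3, -5) = (-5, -7, 3).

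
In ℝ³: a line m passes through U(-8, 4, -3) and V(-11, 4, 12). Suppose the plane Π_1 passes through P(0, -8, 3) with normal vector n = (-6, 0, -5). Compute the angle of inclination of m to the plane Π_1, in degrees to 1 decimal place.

A direction vector for m is V − U = (-3, 0, 15).
Π_1: n·r = n·P gives -6x - 5z = -15.
sin θ = |n·v| / (|n||v|) = |-57| / (√61 · √234) = 0.47709.
θ ≈ 28.5°.

28.5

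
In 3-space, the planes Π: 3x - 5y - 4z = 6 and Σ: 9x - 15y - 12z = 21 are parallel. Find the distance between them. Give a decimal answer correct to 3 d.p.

Rescale Σ by 1/3: 3x - 5y - 4z = 7. Then distance = |6 − 7| / √50 ≈ 0.141.

0.141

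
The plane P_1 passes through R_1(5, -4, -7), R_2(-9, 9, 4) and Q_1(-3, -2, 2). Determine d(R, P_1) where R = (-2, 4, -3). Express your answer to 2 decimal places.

0.45

R_1R_2 = (-14, 13, 11), R_1Q_1 = (-8, 2, 9); a normal to P_1 is R_1R_2 × R_1Q_1 = (95, 38, 76).
Using R_1: P_1 has equation 95x + 38y + 76z = -209.
n·R − d = (95)·(-2) + (38)·(4) + (76)·(-3) − (-209) = -57; |n| = √16245.
Distance = |-57| / √16245 = 57/√16245 ≈ 0.45.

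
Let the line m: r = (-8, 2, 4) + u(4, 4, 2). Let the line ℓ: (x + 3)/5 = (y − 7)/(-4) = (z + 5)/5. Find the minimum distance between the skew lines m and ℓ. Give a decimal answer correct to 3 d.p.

ℓ has direction (5, -4, 5) through (-3, 7, -5).
Common perpendicular direction n = (4, 4, 2) × (5, -4, 5) = (28, -10, -36).
With w = (-3, 7, -5) − (-8, 2, 4) = (5, 5, -9), w · n = 414.
Distance = |w · n| / |n| = |414| / √2180 ≈ 8.867.

8.867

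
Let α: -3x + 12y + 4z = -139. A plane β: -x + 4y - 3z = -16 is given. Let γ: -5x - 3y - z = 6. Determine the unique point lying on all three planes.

Solving the 3×3 linear system -3x + 12y + 4z = -139, -x + 4y - 3z = -16, -5x - 3y - z = 6 (e.g. by elimination or Cramer's rule, determinant = 299) gives (5, -8, -7).

(5, -8, -7)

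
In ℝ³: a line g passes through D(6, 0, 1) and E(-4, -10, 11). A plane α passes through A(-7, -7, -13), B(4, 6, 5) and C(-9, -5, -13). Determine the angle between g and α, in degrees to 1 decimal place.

82.0

A direction vector for g is E − D = (-10, -10, 10).
AB = (11, 13, 18), AC = (-2, 2, 0); a normal to α is AB × AC = (-36, -36, 48).
Using A: α has equation -36x - 36y + 48z = -120.
sin θ = |n·v| / (|n||v|) = |1200| / (√4896 · √300) = 0.99015.
θ ≈ 82.0°.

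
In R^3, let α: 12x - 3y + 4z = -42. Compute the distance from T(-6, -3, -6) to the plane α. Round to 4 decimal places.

3.4615

n·T − d = (12)·(-6) + (-3)·(-3) + (4)·(-6) − (-42) = -45; |n| = √169.
Distance = |-45| / √169 = 45/√169 ≈ 3.4615.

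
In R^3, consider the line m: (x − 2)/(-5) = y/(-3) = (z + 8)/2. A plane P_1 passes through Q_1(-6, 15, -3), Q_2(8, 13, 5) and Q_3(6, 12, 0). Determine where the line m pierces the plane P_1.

(12, 6, -12)

m has direction (-5, -3, 2) through (2, 0, -8).
Q_1Q_2 = (14, -2, 8), Q_1Q_3 = (12, -3, 3); a normal to P_1 is Q_1Q_2 × Q_1Q_3 = (18, 54, -18).
Using Q_1: P_1 has equation 18x + 54y - 18z = 756.
Substitute r = (2, 0, -8) + t(-5, -3, 2) into the plane: 180 + (-288)t = 756, so t = -2.
Intersection: (2, 0, -8) + (-2)·(-5, -3, 2) = (12, 6, -12).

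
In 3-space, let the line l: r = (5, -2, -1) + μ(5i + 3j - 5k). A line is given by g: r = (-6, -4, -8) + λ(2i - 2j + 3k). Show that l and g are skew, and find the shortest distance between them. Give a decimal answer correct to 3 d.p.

5.825

Common perpendicular direction n = (5, 3, -5) × (2, -2, 3) = (-1, -25, -16).
With w = (-6, -4, -8) − (5, -2, -1) = (-11, -2, -7), w · n = 173.
Since n ≠ 0 the lines are not parallel, and w · n = 173 ≠ 0 so they do not intersect; hence they are skew.
Distance = |w · n| / |n| = |173| / √882 ≈ 5.825.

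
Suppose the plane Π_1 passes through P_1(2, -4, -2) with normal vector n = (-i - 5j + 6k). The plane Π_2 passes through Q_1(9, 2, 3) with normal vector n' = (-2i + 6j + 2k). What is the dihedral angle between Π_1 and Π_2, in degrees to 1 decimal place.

72.2

Π_1: n·r = n·P_1 gives -x - 5y + 6z = 6.
Π_2: n'·r = n'·Q_1 gives -2x + 6y + 2z = 0.
cos θ = |n₁·n₂| / (|n₁||n₂|) = |-16| / (√62 · √44).
θ = arccos(0.30634) ≈ 72.2°.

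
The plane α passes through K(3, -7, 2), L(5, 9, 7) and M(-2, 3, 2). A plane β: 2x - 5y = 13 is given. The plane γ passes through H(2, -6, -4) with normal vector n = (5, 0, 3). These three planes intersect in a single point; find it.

KL = (2, 16, 5), KM = (-5, 10, 0); a normal to α is KL × KM = (-50, -25, 100).
Using K: α has equation -50x - 25y + 100z = 225.
γ: n·r = n·H gives 5x + 3z = -2.
Solving the 3×3 linear system -50x - 25y + 100z = 225, 2x - 5y = 13, 5x + 3z = -2 (e.g. by elimination or Cramer's rule, determinant = 3400) gives (-1, -3, 1).

(-1, -3, 1)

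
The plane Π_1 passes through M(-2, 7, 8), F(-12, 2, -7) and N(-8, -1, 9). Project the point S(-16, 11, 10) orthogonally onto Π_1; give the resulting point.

MF = (-10, -5, -15), MN = (-6, -8, 1); a normal to Π_1 is MF × MN = (-125, 100, 50).
Using M: Π_1 has equation -125x + 100y + 50z = 1350.
Foot = S − λn with λ = (n·S − d)/|n|² = (3600 − 1350)/28125 = 2/25.
Foot = (-16, 11, 10) − (2/25)·(-125, 100, 50) = (-6, 3, 6).

(-6, 3, 6)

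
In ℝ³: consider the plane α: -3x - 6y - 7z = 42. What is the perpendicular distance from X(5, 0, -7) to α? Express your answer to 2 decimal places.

n·X − d = (-3)·(5) + (-6)·(0) + (-7)·(-7) − 42 = -8; |n| = √94.
Distance = |-8| / √94 = 8/√94 ≈ 0.83.

0.83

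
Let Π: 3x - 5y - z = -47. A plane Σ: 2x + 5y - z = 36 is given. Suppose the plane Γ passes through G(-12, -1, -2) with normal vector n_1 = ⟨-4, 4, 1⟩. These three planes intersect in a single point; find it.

Γ: n_1·r = n_1·G gives -4x + 4y + z = 42.
Solving the 3×3 linear system 3x - 5y - z = -47, 2x + 5y - z = 36, -4x + 4y + z = 42 (e.g. by elimination or Cramer's rule, determinant = -11) gives (-3, 8, -2).

(-3, 8, -2)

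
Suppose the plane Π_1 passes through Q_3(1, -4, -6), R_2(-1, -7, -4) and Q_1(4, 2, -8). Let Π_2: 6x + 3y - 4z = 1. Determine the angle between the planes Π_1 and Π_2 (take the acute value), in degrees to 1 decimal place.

70.8

Q_3R_2 = (-2, -3, 2), Q_3Q_1 = (3, 6, -2); a normal to Π_1 is Q_3R_2 × Q_3Q_1 = (-6, 2, -3).
Using Q_3: Π_1 has equation -6x + 2y - 3z = 4.
cos θ = |n₁·n₂| / (|n₁||n₂|) = |-18| / (√49 · √61).
θ = arccos(0.32924) ≈ 70.8°.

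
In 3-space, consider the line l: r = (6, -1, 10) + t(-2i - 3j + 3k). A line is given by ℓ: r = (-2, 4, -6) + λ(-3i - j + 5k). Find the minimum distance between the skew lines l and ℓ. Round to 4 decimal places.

Common perpendicular direction n = (-2, -3, 3) × (-3, -1, 5) = (-12, 1, -7).
With w = (-2, 4, -6) − (6, -1, 10) = (-8, 5, -16), w · n = 213.
Distance = |w · n| / |n| = |213| / √194 ≈ 15.2925.

15.2925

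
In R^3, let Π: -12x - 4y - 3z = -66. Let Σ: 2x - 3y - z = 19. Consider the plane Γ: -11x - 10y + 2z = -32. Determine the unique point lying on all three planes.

Solving the 3×3 linear system -12x - 4y - 3z = -66, 2x - 3y - z = 19, -11x - 10y + 2z = -32 (e.g. by elimination or Cramer's rule, determinant = 323) gives (6, -3, 2).

(6, -3, 2)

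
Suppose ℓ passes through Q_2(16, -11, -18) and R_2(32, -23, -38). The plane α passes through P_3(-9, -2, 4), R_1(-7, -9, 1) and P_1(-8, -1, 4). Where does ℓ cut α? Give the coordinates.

(0, 1, 2)

A direction vector for ℓ is R_2 − Q_2 = (16, -12, -20).
P_3R_1 = (2, -7, -3), P_3P_1 = (1, 1, 0); a normal to α is P_3R_1 × P_3P_1 = (3, -3, 9).
Using P_3: α has equation 3x - 3y + 9z = 15.
Substitute r = (16, -11, -18) + t(16, -12, -20) into the plane: -81 + (-96)t = 15, so t = -1.
Intersection: (16, -11, -18) + (-1)·(16, -12, -20) = (0, 1, 2).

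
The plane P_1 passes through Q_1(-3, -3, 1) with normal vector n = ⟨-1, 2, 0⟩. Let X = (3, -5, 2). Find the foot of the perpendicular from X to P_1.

(1, -1, 2)

P_1: n·r = n·Q_1 gives -x + 2y = -3.
Foot = X − λn with λ = (n·X − d)/|n|² = (-13 − (-3))/5 = -2.
Foot = (3, -5, 2) − (-2)·(-1, 2, 0) = (1, -1, 2).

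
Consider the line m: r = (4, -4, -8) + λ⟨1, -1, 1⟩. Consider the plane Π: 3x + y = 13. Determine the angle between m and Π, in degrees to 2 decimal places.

sin θ = |n·v| / (|n||v|) = |2| / (√10 · √3) = 0.36515.
θ ≈ 21.42°.

21.42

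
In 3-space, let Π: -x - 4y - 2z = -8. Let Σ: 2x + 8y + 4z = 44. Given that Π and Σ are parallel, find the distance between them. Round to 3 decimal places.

Rescale Σ by 1/(-2): -x - 4y - 2z = -22. Then distance = |-8 − (-22)| / √21 ≈ 3.055.

3.055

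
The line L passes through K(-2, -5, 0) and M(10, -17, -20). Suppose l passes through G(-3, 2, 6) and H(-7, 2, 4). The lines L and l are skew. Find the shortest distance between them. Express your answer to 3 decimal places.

A direction vector for L is M − K = (12, -12, -20).
A direction vector for l is H − G = (-4, 0, -2).
Common perpendicular direction n = (12, -12, -20) × (-4, 0, -2) = (24, 104, -48).
With w = (-3, 2, 6) − (-2, -5, 0) = (-1, 7, 6), w · n = 416.
Distance = |w · n| / |n| = |416| / √13696 ≈ 3.555.

3.555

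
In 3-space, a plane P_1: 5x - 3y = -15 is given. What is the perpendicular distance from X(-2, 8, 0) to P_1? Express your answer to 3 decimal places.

n·X − d = (5)·(-2) + (-3)·(8) + (0)·(0) − (-15) = -19; |n| = √34.
Distance = |-19| / √34 = 19/√34 ≈ 3.258.

3.258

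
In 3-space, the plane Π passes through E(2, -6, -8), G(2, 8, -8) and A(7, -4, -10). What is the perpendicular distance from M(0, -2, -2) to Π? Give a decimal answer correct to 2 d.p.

EG = (0, 14, 0), EA = (5, 2, -2); a normal to Π is EG × EA = (-28, 0, -70).
Using E: Π has equation -28x - 70z = 504.
n·M − d = (-28)·(0) + (0)·(-2) + (-70)·(-2) − 504 = -364; |n| = √5684.
Distance = |-364| / √5684 = 364/√5684 ≈ 4.83.

4.83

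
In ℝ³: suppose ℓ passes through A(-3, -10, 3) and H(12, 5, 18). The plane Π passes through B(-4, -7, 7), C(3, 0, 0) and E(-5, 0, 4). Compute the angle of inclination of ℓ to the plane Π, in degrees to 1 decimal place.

A direction vector for ℓ is H − A = (15, 15, 15).
BC = (7, 7, -7), BE = (-1, 7, -3); a normal to Π is BC × BE = (28, 28, 56).
Using B: Π has equation 28x + 28y + 56z = 84.
sin θ = |n·v| / (|n||v|) = |1680| / (√4704 · √675) = 0.94281.
θ ≈ 70.5°.

70.5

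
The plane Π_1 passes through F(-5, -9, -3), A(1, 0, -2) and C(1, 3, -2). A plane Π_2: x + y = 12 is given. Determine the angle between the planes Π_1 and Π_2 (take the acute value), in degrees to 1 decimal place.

FA = (6, 9, 1), FC = (6, 12, 1); a normal to Π_1 is FA × FC = (-3, 0, 18).
Using F: Π_1 has equation -3x + 18z = -39.
cos θ = |n₁·n₂| / (|n₁||n₂|) = |-3| / (√333 · √2).
θ = arccos(0.11625) ≈ 83.3°.

83.3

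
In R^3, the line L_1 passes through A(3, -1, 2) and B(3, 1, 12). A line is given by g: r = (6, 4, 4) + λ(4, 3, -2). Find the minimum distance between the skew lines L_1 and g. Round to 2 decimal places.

A direction vector for L_1 is B − A = (0, 2, 10).
Common perpendicular direction n = (0, 2, 10) × (4, 3, -2) = (-34, 40, -8).
With w = (6, 4, 4) − (3, -1, 2) = (3, 5, 2), w · n = 82.
Distance = |w · n| / |n| = |82| / √2820 ≈ 1.54.

1.54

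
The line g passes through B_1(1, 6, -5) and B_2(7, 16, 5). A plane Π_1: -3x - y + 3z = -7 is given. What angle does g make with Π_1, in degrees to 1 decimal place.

A direction vector for g is B_2 − B_1 = (6, 10, 10).
sin θ = |n·v| / (|n||v|) = |2| / (√19 · √236) = 0.02987.
θ ≈ 1.7°.

1.7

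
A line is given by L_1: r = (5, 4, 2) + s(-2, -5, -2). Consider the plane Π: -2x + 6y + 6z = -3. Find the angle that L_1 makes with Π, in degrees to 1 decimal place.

49.4

sin θ = |n·v| / (|n||v|) = |-38| / (√76 · √33) = 0.75879.
θ ≈ 49.4°.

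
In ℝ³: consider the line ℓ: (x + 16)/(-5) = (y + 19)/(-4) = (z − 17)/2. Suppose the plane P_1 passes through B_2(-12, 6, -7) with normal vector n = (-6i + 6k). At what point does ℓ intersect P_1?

ℓ has direction (-5, -4, 2) through (-16, -19, 17).
P_1: n·r = n·B_2 gives -6x + 6z = 30.
Substitute r = (-16, -19, 17) + t(-5, -4, 2) into the plane: 198 + 42t = 30, so t = -4.
Intersection: (-16, -19, 17) + (-4)·(-5, -4, 2) = (4, -3, 9).

(4, -3, 9)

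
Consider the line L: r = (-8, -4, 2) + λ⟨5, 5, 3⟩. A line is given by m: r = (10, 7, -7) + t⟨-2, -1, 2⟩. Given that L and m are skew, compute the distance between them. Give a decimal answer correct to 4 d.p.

Common perpendicular direction n = (5, 5, 3) × (-2, -1, 2) = (13, -16, 5).
With w = (10, 7, -7) − (-8, -4, 2) = (18, 11, -9), w · n = 13.
Distance = |w · n| / |n| = |13| / √450 ≈ 0.6128.

0.6128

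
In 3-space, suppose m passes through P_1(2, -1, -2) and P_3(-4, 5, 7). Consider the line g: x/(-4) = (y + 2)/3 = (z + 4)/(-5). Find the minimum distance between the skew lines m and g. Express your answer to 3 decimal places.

1.922

A direction vector for m is P_3 − P_1 = (-6, 6, 9).
g has direction (-4, 3, -5) through (0, -2, -4).
Common perpendicular direction n = (-6, 6, 9) × (-4, 3, -5) = (-57, -66, 6).
With w = (0, -2, -4) − (2, -1, -2) = (-2, -1, -2), w · n = 168.
Distance = |w · n| / |n| = |168| / √7641 ≈ 1.922.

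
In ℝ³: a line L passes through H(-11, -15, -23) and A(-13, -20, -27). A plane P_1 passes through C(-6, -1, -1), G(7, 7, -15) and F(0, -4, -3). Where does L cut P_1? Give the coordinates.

A direction vector for L is A − H = (-2, -5, -4).
CG = (13, 8, -14), CF = (6, -3, -2); a normal to P_1 is CG × CF = (-58, -58, -87).
Using C: P_1 has equation -58x - 58y - 87z = 493.
Substitute r = (-11, -15, -23) + t(-2, -5, -4) into the plane: 3509 + 754t = 493, so t = -4.
Intersection: (-11, -15, -23) + (-4)·(-2, -5, -4) = (-3, 5, -7).

(-3, 5, -7)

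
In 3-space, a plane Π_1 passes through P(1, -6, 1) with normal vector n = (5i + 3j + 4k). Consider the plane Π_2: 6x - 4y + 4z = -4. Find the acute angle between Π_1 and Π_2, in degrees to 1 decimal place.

Π_1: n·r = n·P gives 5x + 3y + 4z = -9.
cos θ = |n₁·n₂| / (|n₁||n₂|) = |34| / (√50 · √68).
θ = arccos(0.58310) ≈ 54.3°.

54.3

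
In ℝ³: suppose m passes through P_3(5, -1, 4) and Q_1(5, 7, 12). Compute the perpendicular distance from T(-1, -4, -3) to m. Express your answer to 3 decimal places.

6.633

A direction vector for m is Q_1 − P_3 = (0, 8, 8).
Taking (5, -1, 4) on m with direction v = (0, 8, 8): w = T − (5, -1, 4) = (-6, -3, -7), and w × v = (32, 48, -48).
Distance = |w × v| / |v| = √5632 / √128 ≈ 6.633.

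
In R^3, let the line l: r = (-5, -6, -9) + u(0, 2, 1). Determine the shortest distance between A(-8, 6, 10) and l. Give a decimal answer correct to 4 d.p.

Taking (-5, -6, -9) on l with direction v = (0, 2, 1): w = A − (-5, -6, -9) = (-3, 12, 19), and w × v = (-26, 3, -6).
Distance = |w × v| / |v| = √721 / √5 ≈ 12.0083.

12.0083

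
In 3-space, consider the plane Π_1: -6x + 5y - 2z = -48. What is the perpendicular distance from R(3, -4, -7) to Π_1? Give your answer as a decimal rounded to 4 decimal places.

2.9768

n·R − d = (-6)·(3) + (5)·(-4) + (-2)·(-7) − (-48) = 24; |n| = √65.
Distance = |24| / √65 = 24/√65 ≈ 2.9768.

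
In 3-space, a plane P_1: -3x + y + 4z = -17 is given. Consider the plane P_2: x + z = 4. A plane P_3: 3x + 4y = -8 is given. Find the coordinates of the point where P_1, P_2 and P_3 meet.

Solving the 3×3 linear system -3x + y + 4z = -17, x + z = 4, 3x + 4y = -8 (e.g. by elimination or Cramer's rule, determinant = 31) gives (4, -5, 0).

(4, -5, 0)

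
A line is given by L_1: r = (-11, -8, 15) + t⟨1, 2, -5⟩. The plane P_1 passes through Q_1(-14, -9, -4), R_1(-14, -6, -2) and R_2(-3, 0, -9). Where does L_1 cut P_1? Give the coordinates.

Q_1R_1 = (0, 3, 2), Q_1R_2 = (11, 9, -5); a normal to P_1 is Q_1R_1 × Q_1R_2 = (-33, 22, -33).
Using Q_1: P_1 has equation -33x + 22y - 33z = 396.
Substitute r = (-11, -8, 15) + t(1, 2, -5) into the plane: -308 + 176t = 396, so t = 4.
Intersection: (-11, -8, 15) + 4·(1, 2, -5) = (-7, 0, -5).

(-7, 0, -5)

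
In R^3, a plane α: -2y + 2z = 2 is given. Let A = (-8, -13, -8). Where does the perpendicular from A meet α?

Foot = A − λn with λ = (n·A − d)/|n|² = (10 − 2)/8 = 1.
Foot = (-8, -13, -8) − 1·(0, -2, 2) = (-8, -11, -10).

(-8, -11, -10)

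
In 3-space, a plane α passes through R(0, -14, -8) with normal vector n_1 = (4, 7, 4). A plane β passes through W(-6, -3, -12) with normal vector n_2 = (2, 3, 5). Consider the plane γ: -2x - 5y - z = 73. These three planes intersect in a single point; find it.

α: n_1·r = n_1·R gives 4x + 7y + 4z = -130.
β: n_2·r = n_2·W gives 2x + 3y + 5z = -81.
Solving the 3×3 linear system 4x + 7y + 4z = -130, 2x + 3y + 5z = -81, -2x - 5y - z = 73 (e.g. by elimination or Cramer's rule, determinant = 16) gives (-8, -10, -7).

(-8, -10, -7)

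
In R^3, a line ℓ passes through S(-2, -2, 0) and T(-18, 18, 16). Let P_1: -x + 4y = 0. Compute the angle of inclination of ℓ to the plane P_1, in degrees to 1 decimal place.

A direction vector for ℓ is T − S = (-16, 20, 16).
sin θ = |n·v| / (|n||v|) = |96| / (√17 · √912) = 0.77099.
θ ≈ 50.4°.

50.4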